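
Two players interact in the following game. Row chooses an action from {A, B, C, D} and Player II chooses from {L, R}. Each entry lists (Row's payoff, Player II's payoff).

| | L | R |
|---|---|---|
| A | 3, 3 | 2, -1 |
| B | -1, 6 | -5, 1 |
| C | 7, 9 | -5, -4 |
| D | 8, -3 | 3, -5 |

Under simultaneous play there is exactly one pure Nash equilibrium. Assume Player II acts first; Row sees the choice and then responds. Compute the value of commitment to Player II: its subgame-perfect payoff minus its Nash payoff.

0

Row best-responds to each possible Player II move:
- L: BR = D, leader payoff -3.
- R: BR = D, leader payoff -5.
Player II's induced payoffs are -3, -5, so Player II commits to L. Subgame-perfect outcome: (D, L) with payoffs (8, -3).
For the simultaneous game, intersect best replies.
Row's best replies: L→D; R→D.
Player II's best replies: A→L; B→L; C→L; D→L.
Only (D, L) has each player best-responding; Nash payoffs (8, -3).
Player II's commitment gain: -3 − -3 = 0.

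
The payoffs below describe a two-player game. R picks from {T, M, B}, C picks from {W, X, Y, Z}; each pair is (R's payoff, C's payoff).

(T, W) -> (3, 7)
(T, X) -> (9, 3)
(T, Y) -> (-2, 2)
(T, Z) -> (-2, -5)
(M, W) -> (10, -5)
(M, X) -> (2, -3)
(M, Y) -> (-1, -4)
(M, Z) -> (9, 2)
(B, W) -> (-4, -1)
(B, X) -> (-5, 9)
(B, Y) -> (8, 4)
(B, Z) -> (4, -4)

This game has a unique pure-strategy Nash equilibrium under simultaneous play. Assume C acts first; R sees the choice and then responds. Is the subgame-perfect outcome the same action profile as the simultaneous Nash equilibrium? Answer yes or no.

Solve by backward induction (C leads).
- W → R plays M (best of 3, 10, -4); C gets -5.
- X → R plays T (best of 9, 2, -5); C gets 3.
- Y → R plays B (best of -2, -1, 8); C gets 4.
- Z → R plays M (best of -2, 9, 4); C gets 2.
Maximizing over -5, 3, 4, 2, C chooses Y. Subgame-perfect outcome: (B, Y) with payoffs (8, 4).
For the simultaneous game, intersect best replies.
R's best replies: W→M; X→T; Y→B; Z→M.
C's best replies: T→W; M→Z; B→X.
Only (M, Z) has each player best-responding; Nash payoffs (9, 2).
Sequential outcome (B, Y) differs from the Nash profile (M, Z).

no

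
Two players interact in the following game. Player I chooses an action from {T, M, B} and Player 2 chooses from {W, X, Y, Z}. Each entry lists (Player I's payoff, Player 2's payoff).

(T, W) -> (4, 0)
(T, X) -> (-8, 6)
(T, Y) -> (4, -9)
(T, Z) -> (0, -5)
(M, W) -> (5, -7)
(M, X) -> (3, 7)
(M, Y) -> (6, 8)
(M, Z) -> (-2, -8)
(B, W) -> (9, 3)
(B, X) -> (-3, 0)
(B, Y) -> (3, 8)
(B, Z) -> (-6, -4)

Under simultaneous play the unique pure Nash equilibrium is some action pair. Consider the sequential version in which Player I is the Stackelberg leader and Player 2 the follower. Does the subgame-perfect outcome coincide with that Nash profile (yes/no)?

Player 2 best-responds to each possible Player I move:
- T → Player 2 plays X (best of 0, 6, -9, -5); Player I gets -8.
- M → Player 2 plays Y (best of -7, 7, 8, -8); Player I gets 6.
- B → Player 2 plays Y (best of 3, 0, 8, -4); Player I gets 3.
Among -8, 6, 3, the best is 6 at M. Subgame-perfect outcome: (M, Y) with payoffs (6, 8).
Now find the simultaneous Nash equilibrium.
Player I's best replies: W→B; X→M; Y→M; Z→T.
Player 2's best replies: T→X; M→Y; B→Y.
Only (M, Y) has each player best-responding; Nash payoffs (6, 8).
Sequential outcome (M, Y) coincides with the Nash profile (M, Y).

yes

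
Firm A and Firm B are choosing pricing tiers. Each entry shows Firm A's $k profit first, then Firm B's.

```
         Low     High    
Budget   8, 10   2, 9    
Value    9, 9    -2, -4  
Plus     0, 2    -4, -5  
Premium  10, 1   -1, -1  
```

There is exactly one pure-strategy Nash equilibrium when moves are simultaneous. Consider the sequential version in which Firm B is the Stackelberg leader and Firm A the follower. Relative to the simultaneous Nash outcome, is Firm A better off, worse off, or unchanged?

worse off

Solve by backward induction (Firm B leads).
- Low: Firm A compares 8, 9, 0, 10 and picks Premium; Firm B would get 1.
- High: Firm A compares 2, -2, -4, -1 and picks Budget; Firm B would get 9.
Maximizing over 1, 9, Firm B chooses High. Subgame-perfect outcome: (Budget, High) with payoffs (2, 9).
Now find the simultaneous Nash equilibrium.
Firm A's best replies: Low→Premium; High→Budget.
Firm B's best replies: Budget→Low; Value→Low; Plus→Low; Premium→Low.
Only (Premium, Low) has each player best-responding; Nash payoffs (10, 1).
Firm A earns 2 sequentially versus 10 at the Nash outcome: worse off.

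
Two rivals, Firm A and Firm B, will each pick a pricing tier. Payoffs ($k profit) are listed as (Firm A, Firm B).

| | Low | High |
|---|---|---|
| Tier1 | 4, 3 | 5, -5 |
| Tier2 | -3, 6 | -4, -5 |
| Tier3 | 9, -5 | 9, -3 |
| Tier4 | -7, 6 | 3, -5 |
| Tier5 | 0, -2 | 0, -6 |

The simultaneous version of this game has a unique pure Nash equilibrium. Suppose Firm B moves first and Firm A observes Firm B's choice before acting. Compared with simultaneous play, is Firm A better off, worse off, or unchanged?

unchanged

Solve by backward induction (Firm B leads).
- Low: Firm A compares 4, -3, 9, -7, 0 and picks Tier3; Firm B would get -5.
- High: Firm A compares 5, -4, 9, 3, 0 and picks Tier3; Firm B would get -3.
Firm B's induced payoffs are -5, -3, so Firm B commits to High. Subgame-perfect outcome: (Tier3, High) with payoffs (9, -3).
For the simultaneous game, intersect best replies.
Firm A's best replies: Low→Tier3; High→Tier3.
Firm B's best replies: Tier1→Low; Tier2→Low; Tier3→High; Tier4→Low; Tier5→Low.
Only (Tier3, High) has each player best-responding; Nash payoffs (9, -3).
Firm A earns 9 sequentially versus 9 at the Nash outcome: unchanged.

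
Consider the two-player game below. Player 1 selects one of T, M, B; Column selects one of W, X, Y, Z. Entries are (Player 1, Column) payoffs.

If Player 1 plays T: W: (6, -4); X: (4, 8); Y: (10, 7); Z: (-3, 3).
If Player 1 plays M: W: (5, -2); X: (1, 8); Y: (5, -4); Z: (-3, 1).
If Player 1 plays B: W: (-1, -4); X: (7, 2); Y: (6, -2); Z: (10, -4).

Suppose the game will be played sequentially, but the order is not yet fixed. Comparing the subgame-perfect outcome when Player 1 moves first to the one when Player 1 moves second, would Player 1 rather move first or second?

second

If Player 1 leads: Column's best replies are T→X, M→X, B→X; Player 1's induced payoffs 4, 1, 7; outcome (B, X), payoffs (7, 2).
If Column leads: Player 1's best replies are W→T, X→B, Y→T, Z→B; Column's induced payoffs -4, 2, 7, -4; outcome (T, Y), payoffs (10, 7).
Player 1 gets 7 moving first and 10 moving second, so Player 1 prefers to move second.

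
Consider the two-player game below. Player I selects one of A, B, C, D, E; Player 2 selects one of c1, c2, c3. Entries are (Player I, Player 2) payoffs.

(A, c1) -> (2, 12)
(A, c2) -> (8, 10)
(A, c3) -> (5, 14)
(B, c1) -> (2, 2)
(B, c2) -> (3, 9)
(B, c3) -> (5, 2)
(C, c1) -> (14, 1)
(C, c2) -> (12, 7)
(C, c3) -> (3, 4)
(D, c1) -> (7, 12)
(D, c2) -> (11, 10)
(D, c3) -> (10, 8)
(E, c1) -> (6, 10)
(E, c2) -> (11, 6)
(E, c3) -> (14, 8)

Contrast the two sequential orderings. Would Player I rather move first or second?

If Player I leads: Player 2's best replies are A→c3, B→c2, C→c2, D→c1, E→c1; Player I's induced payoffs 5, 3, 12, 7, 6; outcome (C, c2), payoffs (12, 7).
If Player 2 leads: Player I's best replies are c1→C, c2→C, c3→E; Player 2's induced payoffs 1, 7, 8; outcome (E, c3), payoffs (14, 8).
Player I gets 12 moving first and 14 moving second, so Player I prefers to move second.

second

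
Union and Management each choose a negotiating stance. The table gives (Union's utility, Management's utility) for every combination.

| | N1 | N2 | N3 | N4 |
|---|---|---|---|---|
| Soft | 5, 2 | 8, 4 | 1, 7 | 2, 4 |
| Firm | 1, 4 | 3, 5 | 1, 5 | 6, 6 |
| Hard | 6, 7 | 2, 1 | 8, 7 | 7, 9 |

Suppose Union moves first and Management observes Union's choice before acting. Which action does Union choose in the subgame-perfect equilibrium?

Hard

Solve by backward induction (Union leads).
- Soft → Management plays N3 (best of 2, 4, 7, 4); Union gets 1.
- Firm → Management plays N4 (best of 4, 5, 5, 6); Union gets 6.
- Hard → Management plays N4 (best of 7, 1, 7, 9); Union gets 7.
Union's induced payoffs are 1, 6, 7, so Union commits to Hard. Subgame-perfect outcome: (Hard, N4) with payoffs (7, 9).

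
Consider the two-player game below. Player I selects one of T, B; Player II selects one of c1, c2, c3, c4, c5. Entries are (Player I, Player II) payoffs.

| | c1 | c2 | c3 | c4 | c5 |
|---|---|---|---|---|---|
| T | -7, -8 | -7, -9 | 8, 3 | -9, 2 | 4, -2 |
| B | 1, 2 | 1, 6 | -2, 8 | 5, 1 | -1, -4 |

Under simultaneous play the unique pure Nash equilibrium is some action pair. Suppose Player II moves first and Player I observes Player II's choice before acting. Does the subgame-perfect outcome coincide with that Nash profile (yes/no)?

no

Work backward from Player I's decision.
- c1: BR = B, leader payoff 2.
- c2: BR = B, leader payoff 6.
- c3: BR = T, leader payoff 3.
- c4: BR = B, leader payoff 1.
- c5: BR = T, leader payoff -2.
Player II's induced payoffs are 2, 6, 3, 1, -2, so Player II commits to c2. Subgame-perfect outcome: (B, c2) with payoffs (1, 6).
For the simultaneous game, intersect best replies.
Player I's best replies: c1→B; c2→B; c3→T; c4→B; c5→T.
Player II's best replies: T→c3; B→c3.
The unique mutual best reply is (T, c3), giving (8, 3).
Sequential outcome (B, c2) differs from the Nash profile (T, c3).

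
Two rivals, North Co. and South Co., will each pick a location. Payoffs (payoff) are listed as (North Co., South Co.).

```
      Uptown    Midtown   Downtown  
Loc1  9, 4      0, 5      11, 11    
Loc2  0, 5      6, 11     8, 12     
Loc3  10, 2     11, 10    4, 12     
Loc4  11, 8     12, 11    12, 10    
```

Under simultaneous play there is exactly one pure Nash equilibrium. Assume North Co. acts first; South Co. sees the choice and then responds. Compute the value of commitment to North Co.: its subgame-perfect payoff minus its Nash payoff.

Backward induction with North Co. moving first.
- Loc1: BR = Downtown, leader payoff 11.
- Loc2: BR = Downtown, leader payoff 8.
- Loc3: BR = Downtown, leader payoff 4.
- Loc4: BR = Midtown, leader payoff 12.
Among 11, 8, 4, 12, the best is 12 at Loc4. Subgame-perfect outcome: (Loc4, Midtown) with payoffs (12, 11).
For the simultaneous game, intersect best replies.
North Co.'s best replies: Uptown→Loc4; Midtown→Loc4; Downtown→Loc4.
South Co.'s best replies: Loc1→Downtown; Loc2→Downtown; Loc3→Downtown; Loc4→Midtown.
Only (Loc4, Midtown) has each player best-responding; Nash payoffs (12, 11).
North Co.'s commitment gain: 12 − 12 = 0.

0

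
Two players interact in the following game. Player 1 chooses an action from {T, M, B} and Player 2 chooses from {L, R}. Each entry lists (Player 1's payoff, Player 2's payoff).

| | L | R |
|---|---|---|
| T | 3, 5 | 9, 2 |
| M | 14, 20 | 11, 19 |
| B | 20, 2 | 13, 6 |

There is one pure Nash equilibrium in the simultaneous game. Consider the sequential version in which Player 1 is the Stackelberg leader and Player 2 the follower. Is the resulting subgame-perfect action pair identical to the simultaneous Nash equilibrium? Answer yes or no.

no

Solve by backward induction (Player 1 leads).
- T → Player 2 plays L (best of 5, 2); Player 1 gets 3.
- M → Player 2 plays L (best of 20, 19); Player 1 gets 14.
- B → Player 2 plays R (best of 2, 6); Player 1 gets 13.
Among 3, 14, 13, the best is 14 at M. Subgame-perfect outcome: (M, L) with payoffs (14, 20).
Now find the simultaneous Nash equilibrium.
Player 1's best replies: L→B; R→B.
Player 2's best replies: T→L; M→L; B→R.
Only (B, R) has each player best-responding; Nash payoffs (13, 6).
Sequential outcome (M, L) differs from the Nash profile (B, R).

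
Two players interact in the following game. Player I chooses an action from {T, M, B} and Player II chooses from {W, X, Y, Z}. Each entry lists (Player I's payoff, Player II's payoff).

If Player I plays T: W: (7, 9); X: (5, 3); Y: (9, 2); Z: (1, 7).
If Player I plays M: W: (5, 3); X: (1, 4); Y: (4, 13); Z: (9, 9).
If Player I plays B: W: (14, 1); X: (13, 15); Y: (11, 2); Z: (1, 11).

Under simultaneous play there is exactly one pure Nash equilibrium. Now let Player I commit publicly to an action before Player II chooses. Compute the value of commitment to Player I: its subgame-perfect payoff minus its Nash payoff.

0

Backward induction with Player I moving first.
- T → Player II plays W (best of 9, 3, 2, 7); Player I gets 7.
- M → Player II plays Y (best of 3, 4, 13, 9); Player I gets 4.
- B → Player II plays X (best of 1, 15, 2, 11); Player I gets 13.
Player I's induced payoffs are 7, 4, 13, so Player I commits to B. Subgame-perfect outcome: (B, X) with payoffs (13, 15).
Now find the simultaneous Nash equilibrium.
Player I's best replies: W→B; X→B; Y→B; Z→M.
Player II's best replies: T→W; M→Y; B→X.
Only (B, X) has each player best-responding; Nash payoffs (13, 15).
Player I's commitment gain: 13 − 13 = 0.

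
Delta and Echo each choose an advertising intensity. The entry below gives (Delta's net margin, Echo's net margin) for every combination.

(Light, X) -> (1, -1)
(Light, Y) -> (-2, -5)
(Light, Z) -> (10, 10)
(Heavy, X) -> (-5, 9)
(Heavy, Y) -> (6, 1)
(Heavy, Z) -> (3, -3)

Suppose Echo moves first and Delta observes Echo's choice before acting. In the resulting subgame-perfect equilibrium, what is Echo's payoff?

10

Delta best-responds to each possible Echo move:
- X → Delta plays Light (best of 1, -5); Echo gets -1.
- Y → Delta plays Heavy (best of -2, 6); Echo gets 1.
- Z → Delta plays Light (best of 10, 3); Echo gets 10.
Echo's induced payoffs are -1, 1, 10, so Echo commits to Z. Subgame-perfect outcome: (Light, Z) with payoffs (10, 10).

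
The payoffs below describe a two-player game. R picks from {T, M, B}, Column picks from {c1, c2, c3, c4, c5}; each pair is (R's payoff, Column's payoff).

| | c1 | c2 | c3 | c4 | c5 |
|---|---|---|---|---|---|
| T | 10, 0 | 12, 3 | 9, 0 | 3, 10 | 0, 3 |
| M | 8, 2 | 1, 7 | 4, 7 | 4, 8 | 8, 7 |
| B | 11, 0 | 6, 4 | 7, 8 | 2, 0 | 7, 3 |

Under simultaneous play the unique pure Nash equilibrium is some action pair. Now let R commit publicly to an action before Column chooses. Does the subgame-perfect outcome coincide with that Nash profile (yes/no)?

Backward induction with R moving first.
- T: Column compares 0, 3, 0, 10, 3 and picks c4; R would get 3.
- M: Column compares 2, 7, 7, 8, 7 and picks c4; R would get 4.
- B: Column compares 0, 4, 8, 0, 3 and picks c3; R would get 7.
Among 3, 4, 7, the best is 7 at B. Subgame-perfect outcome: (B, c3) with payoffs (7, 8).
Now find the simultaneous Nash equilibrium.
R's best replies: c1→B; c2→T; c3→T; c4→M; c5→M.
Column's best replies: T→c4; M→c4; B→c3.
Only (M, c4) has each player best-responding; Nash payoffs (4, 8).
Sequential outcome (B, c3) differs from the Nash profile (M, c4).

no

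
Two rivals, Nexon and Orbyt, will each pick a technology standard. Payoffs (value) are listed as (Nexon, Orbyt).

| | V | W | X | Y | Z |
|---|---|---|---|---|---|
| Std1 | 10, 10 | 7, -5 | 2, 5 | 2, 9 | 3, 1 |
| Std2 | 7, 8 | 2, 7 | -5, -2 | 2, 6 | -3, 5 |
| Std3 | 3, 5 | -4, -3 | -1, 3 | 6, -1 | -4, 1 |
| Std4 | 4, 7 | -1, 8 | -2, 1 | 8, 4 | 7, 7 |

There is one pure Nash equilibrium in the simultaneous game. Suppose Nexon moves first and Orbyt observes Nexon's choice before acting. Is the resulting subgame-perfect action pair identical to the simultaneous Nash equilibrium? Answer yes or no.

yes

Solve by backward induction (Nexon leads).
- Std1: Orbyt compares 10, -5, 5, 9, 1 and picks V; Nexon would get 10.
- Std2: Orbyt compares 8, 7, -2, 6, 5 and picks V; Nexon would get 7.
- Std3: Orbyt compares 5, -3, 3, -1, 1 and picks V; Nexon would get 3.
- Std4: Orbyt compares 7, 8, 1, 4, 7 and picks W; Nexon would get -1.
Among 10, 7, 3, -1, the best is 10 at Std1. Subgame-perfect outcome: (Std1, V) with payoffs (10, 10).
For the simultaneous game, intersect best replies.
Nexon's best replies: V→Std1; W→Std1; X→Std1; Y→Std4; Z→Std4.
Orbyt's best replies: Std1→V; Std2→V; Std3→V; Std4→W.
Only (Std1, V) has each player best-responding; Nash payoffs (10, 10).
Sequential outcome (Std1, V) coincides with the Nash profile (Std1, V).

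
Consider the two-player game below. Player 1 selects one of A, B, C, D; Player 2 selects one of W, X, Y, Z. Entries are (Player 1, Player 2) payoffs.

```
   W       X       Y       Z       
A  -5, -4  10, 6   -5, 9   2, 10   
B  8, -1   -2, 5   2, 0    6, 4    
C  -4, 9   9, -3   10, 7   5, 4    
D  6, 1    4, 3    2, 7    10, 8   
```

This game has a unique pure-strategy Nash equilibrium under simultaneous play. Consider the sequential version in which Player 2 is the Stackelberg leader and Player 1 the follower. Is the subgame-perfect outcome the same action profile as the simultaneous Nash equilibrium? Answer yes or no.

Player 1 best-responds to each possible Player 2 move:
- W: BR = B, leader payoff -1.
- X: BR = A, leader payoff 6.
- Y: BR = C, leader payoff 7.
- Z: BR = D, leader payoff 8.
Among -1, 6, 7, 8, the best is 8 at Z. Subgame-perfect outcome: (D, Z) with payoffs (10, 8).
For the simultaneous game, intersect best replies.
Player 1's best replies: W→B; X→A; Y→C; Z→D.
Player 2's best replies: A→Z; B→X; C→W; D→Z.
The unique mutual best reply is (D, Z), giving (10, 8).
Sequential outcome (D, Z) coincides with the Nash profile (D, Z).

yes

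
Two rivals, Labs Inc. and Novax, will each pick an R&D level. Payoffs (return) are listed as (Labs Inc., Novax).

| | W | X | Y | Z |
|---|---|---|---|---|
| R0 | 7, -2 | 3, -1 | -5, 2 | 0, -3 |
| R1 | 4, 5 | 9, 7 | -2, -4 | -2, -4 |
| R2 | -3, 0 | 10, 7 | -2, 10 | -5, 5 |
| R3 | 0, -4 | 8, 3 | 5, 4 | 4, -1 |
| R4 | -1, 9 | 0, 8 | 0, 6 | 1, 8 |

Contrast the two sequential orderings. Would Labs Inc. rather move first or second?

second

If Labs Inc. leads: Novax's best replies are R0→Y, R1→X, R2→Y, R3→Y, R4→W; Labs Inc.'s induced payoffs -5, 9, -2, 5, -1; outcome (R1, X), payoffs (9, 7).
If Novax leads: Labs Inc.'s best replies are W→R0, X→R2, Y→R3, Z→R3; Novax's induced payoffs -2, 7, 4, -1; outcome (R2, X), payoffs (10, 7).
Labs Inc. gets 9 moving first and 10 moving second, so Labs Inc. prefers to move second.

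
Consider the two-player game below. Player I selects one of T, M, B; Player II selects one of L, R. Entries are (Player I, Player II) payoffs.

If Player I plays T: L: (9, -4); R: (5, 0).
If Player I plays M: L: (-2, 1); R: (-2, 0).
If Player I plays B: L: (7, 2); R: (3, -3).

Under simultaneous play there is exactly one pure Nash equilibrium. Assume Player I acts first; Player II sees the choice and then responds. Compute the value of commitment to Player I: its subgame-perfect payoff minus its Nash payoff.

Player II best-responds to each possible Player I move:
- T: BR = R, leader payoff 5.
- M: BR = L, leader payoff -2.
- B: BR = L, leader payoff 7.
Player I's induced payoffs are 5, -2, 7, so Player I commits to B. Subgame-perfect outcome: (B, L) with payoffs (7, 2).
Under simultaneous play:
Player I's best replies: L→T; R→T.
Player II's best replies: T→R; M→L; B→L.
Only (T, R) has each player best-responding; Nash payoffs (5, 0).
Player I's commitment gain: 7 − 5 = 2.

2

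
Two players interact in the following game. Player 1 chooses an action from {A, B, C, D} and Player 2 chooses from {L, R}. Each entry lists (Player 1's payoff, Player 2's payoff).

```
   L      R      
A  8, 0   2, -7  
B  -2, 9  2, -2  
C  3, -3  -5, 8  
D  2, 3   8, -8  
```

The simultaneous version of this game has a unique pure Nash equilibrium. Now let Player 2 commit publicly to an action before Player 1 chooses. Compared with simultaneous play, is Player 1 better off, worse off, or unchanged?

Backward induction with Player 2 moving first.
- L: BR = A, leader payoff 0.
- R: BR = D, leader payoff -8.
Player 2's induced payoffs are 0, -8, so Player 2 commits to L. Subgame-perfect outcome: (A, L) with payoffs (8, 0).
For the simultaneous game, intersect best replies.
Player 1's best replies: L→A; R→D.
Player 2's best replies: A→L; B→L; C→R; D→L.
Only (A, L) has each player best-responding; Nash payoffs (8, 0).
Player 1 earns 8 sequentially versus 8 at the Nash outcome: unchanged.

unchanged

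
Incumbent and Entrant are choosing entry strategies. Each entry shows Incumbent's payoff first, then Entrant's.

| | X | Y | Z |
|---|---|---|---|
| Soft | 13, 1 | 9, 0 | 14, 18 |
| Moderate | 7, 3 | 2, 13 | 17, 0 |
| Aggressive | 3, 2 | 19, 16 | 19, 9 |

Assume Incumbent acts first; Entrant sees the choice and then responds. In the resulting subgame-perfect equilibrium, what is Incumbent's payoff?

Solve by backward induction (Incumbent leads).
- Soft: BR = Z, leader payoff 14.
- Moderate: BR = Y, leader payoff 2.
- Aggressive: BR = Y, leader payoff 19.
Maximizing over 14, 2, 19, Incumbent chooses Aggressive. Subgame-perfect outcome: (Aggressive, Y) with payoffs (19, 16).

19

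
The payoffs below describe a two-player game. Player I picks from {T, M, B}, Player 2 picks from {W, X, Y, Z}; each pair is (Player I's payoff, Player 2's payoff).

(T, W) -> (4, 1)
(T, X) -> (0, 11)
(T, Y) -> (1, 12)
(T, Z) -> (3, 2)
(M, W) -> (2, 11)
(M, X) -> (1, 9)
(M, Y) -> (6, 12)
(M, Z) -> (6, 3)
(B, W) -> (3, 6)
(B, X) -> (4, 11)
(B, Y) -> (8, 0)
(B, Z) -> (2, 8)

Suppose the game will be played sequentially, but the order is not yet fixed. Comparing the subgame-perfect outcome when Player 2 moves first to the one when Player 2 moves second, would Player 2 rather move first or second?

second

If Player I leads: Player 2's best replies are T→Y, M→Y, B→X; Player I's induced payoffs 1, 6, 4; outcome (M, Y), payoffs (6, 12).
If Player 2 leads: Player I's best replies are W→T, X→B, Y→B, Z→M; Player 2's induced payoffs 1, 11, 0, 3; outcome (B, X), payoffs (4, 11).
Player 2 gets 11 moving first and 12 moving second, so Player 2 prefers to move second.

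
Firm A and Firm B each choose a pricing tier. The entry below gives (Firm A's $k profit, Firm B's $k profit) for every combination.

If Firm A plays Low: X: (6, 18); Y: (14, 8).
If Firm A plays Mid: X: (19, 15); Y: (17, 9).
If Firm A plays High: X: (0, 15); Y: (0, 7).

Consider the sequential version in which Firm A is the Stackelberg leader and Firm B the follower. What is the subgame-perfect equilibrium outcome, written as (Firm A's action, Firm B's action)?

(Mid, X)

Solve by backward induction (Firm A leads).
- Low: Firm B compares 18, 8 and picks X; Firm A would get 6.
- Mid: Firm B compares 15, 9 and picks X; Firm A would get 19.
- High: Firm B compares 15, 7 and picks X; Firm A would get 0.
Among 6, 19, 0, the best is 19 at Mid. Subgame-perfect outcome: (Mid, X) with payoffs (19, 15).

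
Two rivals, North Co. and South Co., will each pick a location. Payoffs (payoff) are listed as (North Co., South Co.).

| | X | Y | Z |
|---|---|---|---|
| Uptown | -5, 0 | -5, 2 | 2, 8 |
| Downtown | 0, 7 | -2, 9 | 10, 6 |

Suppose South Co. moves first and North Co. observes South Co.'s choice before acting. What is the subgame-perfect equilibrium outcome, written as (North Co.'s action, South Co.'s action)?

(Downtown, Y)

Backward induction with South Co. moving first.
- X: BR = Downtown, leader payoff 7.
- Y: BR = Downtown, leader payoff 9.
- Z: BR = Downtown, leader payoff 6.
South Co.'s induced payoffs are 7, 9, 6, so South Co. commits to Y. Subgame-perfect outcome: (Downtown, Y) with payoffs (-2, 9).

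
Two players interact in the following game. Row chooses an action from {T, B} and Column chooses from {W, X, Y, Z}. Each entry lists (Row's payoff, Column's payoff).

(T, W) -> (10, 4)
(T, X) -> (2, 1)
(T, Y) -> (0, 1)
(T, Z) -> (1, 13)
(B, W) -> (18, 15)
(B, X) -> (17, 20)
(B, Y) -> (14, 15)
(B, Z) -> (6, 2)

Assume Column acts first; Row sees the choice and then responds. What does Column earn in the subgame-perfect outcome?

Backward induction with Column moving first.
- W → Row plays B (best of 10, 18); Column gets 15.
- X → Row plays B (best of 2, 17); Column gets 20.
- Y → Row plays B (best of 0, 14); Column gets 15.
- Z → Row plays B (best of 1, 6); Column gets 2.
Maximizing over 15, 20, 15, 2, Column chooses X. Subgame-perfect outcome: (B, X) with payoffs (17, 20).

20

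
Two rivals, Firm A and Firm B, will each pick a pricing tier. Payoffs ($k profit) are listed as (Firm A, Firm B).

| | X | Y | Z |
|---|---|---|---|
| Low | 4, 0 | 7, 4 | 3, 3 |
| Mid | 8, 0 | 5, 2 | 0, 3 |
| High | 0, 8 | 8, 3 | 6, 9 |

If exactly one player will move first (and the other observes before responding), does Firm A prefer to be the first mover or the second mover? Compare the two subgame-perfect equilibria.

first

If Firm A leads: Firm B's best replies are Low→Y, Mid→Z, High→Z; Firm A's induced payoffs 7, 0, 6; outcome (Low, Y), payoffs (7, 4).
If Firm B leads: Firm A's best replies are X→Mid, Y→High, Z→High; Firm B's induced payoffs 0, 3, 9; outcome (High, Z), payoffs (6, 9).
Firm A gets 7 moving first and 6 moving second, so Firm A prefers to move first.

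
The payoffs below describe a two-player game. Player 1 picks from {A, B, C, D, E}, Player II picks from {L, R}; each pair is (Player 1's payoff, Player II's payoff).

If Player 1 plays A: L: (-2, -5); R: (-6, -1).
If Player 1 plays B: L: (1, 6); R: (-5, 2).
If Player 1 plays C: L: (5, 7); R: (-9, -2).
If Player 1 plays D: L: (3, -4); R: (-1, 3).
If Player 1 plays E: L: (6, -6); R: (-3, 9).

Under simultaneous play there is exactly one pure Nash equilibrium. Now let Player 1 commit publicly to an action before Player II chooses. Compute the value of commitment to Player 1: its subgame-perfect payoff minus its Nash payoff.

6

Player II best-responds to each possible Player 1 move:
- A → Player II plays R (best of -5, -1); Player 1 gets -6.
- B → Player II plays L (best of 6, 2); Player 1 gets 1.
- C → Player II plays L (best of 7, -2); Player 1 gets 5.
- D → Player II plays R (best of -4, 3); Player 1 gets -1.
- E → Player II plays R (best of -6, 9); Player 1 gets -3.
Maximizing over -6, 1, 5, -1, -3, Player 1 chooses C. Subgame-perfect outcome: (C, L) with payoffs (5, 7).
Now find the simultaneous Nash equilibrium.
Player 1's best replies: L→E; R→D.
Player II's best replies: A→R; B→L; C→L; D→R; E→R.
Only (D, R) has each player best-responding; Nash payoffs (-1, 3).
Player 1's commitment gain: 5 − -1 = 6.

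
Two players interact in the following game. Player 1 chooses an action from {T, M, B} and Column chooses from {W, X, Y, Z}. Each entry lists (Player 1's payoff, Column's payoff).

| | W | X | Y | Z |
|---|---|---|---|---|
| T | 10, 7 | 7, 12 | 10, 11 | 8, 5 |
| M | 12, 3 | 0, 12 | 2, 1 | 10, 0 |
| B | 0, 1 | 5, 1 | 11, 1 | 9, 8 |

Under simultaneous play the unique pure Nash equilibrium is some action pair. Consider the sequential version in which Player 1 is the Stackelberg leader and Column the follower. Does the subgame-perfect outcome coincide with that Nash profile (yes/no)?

Backward induction with Player 1 moving first.
- T: BR = X, leader payoff 7.
- M: BR = X, leader payoff 0.
- B: BR = Z, leader payoff 9.
Player 1's induced payoffs are 7, 0, 9, so Player 1 commits to B. Subgame-perfect outcome: (B, Z) with payoffs (9, 8).
Under simultaneous play:
Player 1's best replies: W→M; X→T; Y→B; Z→M.
Column's best replies: T→X; M→X; B→Z.
Only (T, X) has each player best-responding; Nash payoffs (7, 12).
Sequential outcome (B, Z) differs from the Nash profile (T, X).

no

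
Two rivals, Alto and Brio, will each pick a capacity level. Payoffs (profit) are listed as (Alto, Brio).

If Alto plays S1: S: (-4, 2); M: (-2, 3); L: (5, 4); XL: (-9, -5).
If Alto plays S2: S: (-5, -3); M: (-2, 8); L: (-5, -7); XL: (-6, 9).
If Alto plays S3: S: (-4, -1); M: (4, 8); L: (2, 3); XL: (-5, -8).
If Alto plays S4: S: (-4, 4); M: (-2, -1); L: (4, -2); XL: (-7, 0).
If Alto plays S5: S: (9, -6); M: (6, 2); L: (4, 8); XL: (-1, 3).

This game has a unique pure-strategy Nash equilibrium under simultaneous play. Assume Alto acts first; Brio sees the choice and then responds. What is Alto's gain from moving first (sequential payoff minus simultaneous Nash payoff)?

Backward induction with Alto moving first.
- S1: BR = L, leader payoff 5.
- S2: BR = XL, leader payoff -6.
- S3: BR = M, leader payoff 4.
- S4: BR = S, leader payoff -4.
- S5: BR = L, leader payoff 4.
Maximizing over 5, -6, 4, -4, 4, Alto chooses S1. Subgame-perfect outcome: (S1, L) with payoffs (5, 4).
Now find the simultaneous Nash equilibrium.
Alto's best replies: S→S5; M→S5; L→S1; XL→S5.
Brio's best replies: S1→L; S2→XL; S3→M; S4→S; S5→L.
The unique mutual best reply is (S1, L), giving (5, 4).
Alto's commitment gain: 5 − 5 = 0.

0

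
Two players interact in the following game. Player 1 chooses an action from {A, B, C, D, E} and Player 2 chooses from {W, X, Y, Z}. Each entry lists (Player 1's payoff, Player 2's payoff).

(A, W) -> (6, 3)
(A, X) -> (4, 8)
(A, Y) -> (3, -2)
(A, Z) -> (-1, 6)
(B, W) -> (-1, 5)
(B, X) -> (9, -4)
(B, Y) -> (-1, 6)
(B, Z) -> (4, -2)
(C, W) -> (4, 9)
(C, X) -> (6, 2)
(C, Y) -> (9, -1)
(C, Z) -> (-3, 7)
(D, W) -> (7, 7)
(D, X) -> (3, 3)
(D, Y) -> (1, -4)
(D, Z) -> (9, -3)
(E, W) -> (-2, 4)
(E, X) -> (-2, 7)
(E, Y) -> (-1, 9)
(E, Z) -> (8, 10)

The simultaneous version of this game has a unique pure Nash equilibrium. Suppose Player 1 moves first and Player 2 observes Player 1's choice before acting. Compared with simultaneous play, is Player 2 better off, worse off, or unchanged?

Backward induction with Player 1 moving first.
- A → Player 2 plays X (best of 3, 8, -2, 6); Player 1 gets 4.
- B → Player 2 plays Y (best of 5, -4, 6, -2); Player 1 gets -1.
- C → Player 2 plays W (best of 9, 2, -1, 7); Player 1 gets 4.
- D → Player 2 plays W (best of 7, 3, -4, -3); Player 1 gets 7.
- E → Player 2 plays Z (best of 4, 7, 9, 10); Player 1 gets 8.
Among 4, -1, 4, 7, 8, the best is 8 at E. Subgame-perfect outcome: (E, Z) with payoffs (8, 10).
Now find the simultaneous Nash equilibrium.
Player 1's best replies: W→D; X→B; Y→C; Z→D.
Player 2's best replies: A→X; B→Y; C→W; D→W; E→Z.
The unique mutual best reply is (D, W), giving (7, 7).
Player 2 earns 10 sequentially versus 7 at the Nash outcome: better off.

better off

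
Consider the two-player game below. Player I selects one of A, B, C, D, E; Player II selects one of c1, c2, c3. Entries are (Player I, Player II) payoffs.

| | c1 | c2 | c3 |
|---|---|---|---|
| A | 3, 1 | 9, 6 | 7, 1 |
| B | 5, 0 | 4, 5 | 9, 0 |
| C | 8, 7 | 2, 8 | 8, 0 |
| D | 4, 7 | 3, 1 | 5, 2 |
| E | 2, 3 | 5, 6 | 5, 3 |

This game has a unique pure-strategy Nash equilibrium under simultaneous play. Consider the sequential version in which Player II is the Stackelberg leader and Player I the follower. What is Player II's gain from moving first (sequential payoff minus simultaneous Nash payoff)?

1

Work backward from Player I's decision.
- c1: BR = C, leader payoff 7.
- c2: BR = A, leader payoff 6.
- c3: BR = B, leader payoff 0.
Player II's induced payoffs are 7, 6, 0, so Player II commits to c1. Subgame-perfect outcome: (C, c1) with payoffs (8, 7).
For the simultaneous game, intersect best replies.
Player I's best replies: c1→C; c2→A; c3→B.
Player II's best replies: A→c2; B→c2; C→c2; D→c1; E→c2.
Only (A, c2) has each player best-responding; Nash payoffs (9, 6).
Player II's commitment gain: 7 − 6 = 1.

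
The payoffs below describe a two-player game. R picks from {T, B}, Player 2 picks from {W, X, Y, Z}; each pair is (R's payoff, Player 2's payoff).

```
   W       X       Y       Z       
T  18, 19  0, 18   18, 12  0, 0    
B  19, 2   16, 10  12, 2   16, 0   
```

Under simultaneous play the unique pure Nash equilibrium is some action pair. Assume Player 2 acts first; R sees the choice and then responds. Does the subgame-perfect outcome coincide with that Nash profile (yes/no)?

no

Backward induction with Player 2 moving first.
- W → R plays B (best of 18, 19); Player 2 gets 2.
- X → R plays B (best of 0, 16); Player 2 gets 10.
- Y → R plays T (best of 18, 12); Player 2 gets 12.
- Z → R plays B (best of 0, 16); Player 2 gets 0.
Player 2's induced payoffs are 2, 10, 12, 0, so Player 2 commits to Y. Subgame-perfect outcome: (T, Y) with payoffs (18, 12).
For the simultaneous game, intersect best replies.
R's best replies: W→B; X→B; Y→T; Z→B.
Player 2's best replies: T→W; B→X.
The unique mutual best reply is (B, X), giving (16, 10).
Sequential outcome (T, Y) differs from the Nash profile (B, X).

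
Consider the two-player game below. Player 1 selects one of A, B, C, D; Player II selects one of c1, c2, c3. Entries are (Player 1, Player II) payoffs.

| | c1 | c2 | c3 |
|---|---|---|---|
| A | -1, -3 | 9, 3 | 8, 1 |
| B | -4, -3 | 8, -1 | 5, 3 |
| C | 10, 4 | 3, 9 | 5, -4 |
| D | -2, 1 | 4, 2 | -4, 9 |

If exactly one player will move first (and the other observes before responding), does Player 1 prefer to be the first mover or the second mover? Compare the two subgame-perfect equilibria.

If Player 1 leads: Player II's best replies are A→c2, B→c3, C→c2, D→c3; Player 1's induced payoffs 9, 5, 3, -4; outcome (A, c2), payoffs (9, 3).
If Player II leads: Player 1's best replies are c1→C, c2→A, c3→A; Player II's induced payoffs 4, 3, 1; outcome (C, c1), payoffs (10, 4).
Player 1 gets 9 moving first and 10 moving second, so Player 1 prefers to move second.

second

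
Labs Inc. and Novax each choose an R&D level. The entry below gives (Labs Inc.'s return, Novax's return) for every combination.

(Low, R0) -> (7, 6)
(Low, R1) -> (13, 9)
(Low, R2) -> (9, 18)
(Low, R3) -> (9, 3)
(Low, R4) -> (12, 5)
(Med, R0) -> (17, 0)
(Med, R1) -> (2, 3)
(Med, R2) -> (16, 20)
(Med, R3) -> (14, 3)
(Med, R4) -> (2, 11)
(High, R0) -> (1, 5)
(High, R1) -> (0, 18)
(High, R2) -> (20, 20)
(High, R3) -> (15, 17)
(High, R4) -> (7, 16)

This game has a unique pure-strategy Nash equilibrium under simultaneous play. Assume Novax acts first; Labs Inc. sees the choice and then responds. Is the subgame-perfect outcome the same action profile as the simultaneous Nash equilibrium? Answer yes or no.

yes

Backward induction with Novax moving first.
- R0 → Labs Inc. plays Med (best of 7, 17, 1); Novax gets 0.
- R1 → Labs Inc. plays Low (best of 13, 2, 0); Novax gets 9.
- R2 → Labs Inc. plays High (best of 9, 16, 20); Novax gets 20.
- R3 → Labs Inc. plays High (best of 9, 14, 15); Novax gets 17.
- R4 → Labs Inc. plays Low (best of 12, 2, 7); Novax gets 5.
Maximizing over 0, 9, 20, 17, 5, Novax chooses R2. Subgame-perfect outcome: (High, R2) with payoffs (20, 20).
Under simultaneous play:
Labs Inc.'s best replies: R0→Med; R1→Low; R2→High; R3→High; R4→Low.
Novax's best replies: Low→R2; Med→R2; High→R2.
The unique mutual best reply is (High, R2), giving (20, 20).
Sequential outcome (High, R2) coincides with the Nash profile (High, R2).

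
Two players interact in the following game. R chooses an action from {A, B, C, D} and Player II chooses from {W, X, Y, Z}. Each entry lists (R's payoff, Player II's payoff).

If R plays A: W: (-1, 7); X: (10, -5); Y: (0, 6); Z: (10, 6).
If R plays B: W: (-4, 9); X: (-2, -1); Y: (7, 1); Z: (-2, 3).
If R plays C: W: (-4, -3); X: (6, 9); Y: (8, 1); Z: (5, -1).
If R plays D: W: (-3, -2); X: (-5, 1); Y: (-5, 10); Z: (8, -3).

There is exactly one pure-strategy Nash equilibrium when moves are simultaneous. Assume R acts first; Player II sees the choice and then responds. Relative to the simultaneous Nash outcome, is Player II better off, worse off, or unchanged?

Player II best-responds to each possible R move:
- A → Player II plays W (best of 7, -5, 6, 6); R gets -1.
- B → Player II plays W (best of 9, -1, 1, 3); R gets -4.
- C → Player II plays X (best of -3, 9, 1, -1); R gets 6.
- D → Player II plays Y (best of -2, 1, 10, -3); R gets -5.
Maximizing over -1, -4, 6, -5, R chooses C. Subgame-perfect outcome: (C, X) with payoffs (6, 9).
For the simultaneous game, intersect best replies.
R's best replies: W→A; X→A; Y→C; Z→A.
Player II's best replies: A→W; B→W; C→X; D→Y.
Only (A, W) has each player best-responding; Nash payoffs (-1, 7).
Player II earns 9 sequentially versus 7 at the Nash outcome: better off.

better off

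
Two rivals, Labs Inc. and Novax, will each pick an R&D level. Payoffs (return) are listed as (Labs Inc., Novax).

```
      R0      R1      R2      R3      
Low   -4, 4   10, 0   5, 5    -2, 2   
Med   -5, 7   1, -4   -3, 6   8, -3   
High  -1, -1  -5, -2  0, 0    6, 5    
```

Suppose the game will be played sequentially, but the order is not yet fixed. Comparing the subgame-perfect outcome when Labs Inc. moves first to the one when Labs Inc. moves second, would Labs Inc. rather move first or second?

If Labs Inc. leads: Novax's best replies are Low→R2, Med→R0, High→R3; Labs Inc.'s induced payoffs 5, -5, 6; outcome (High, R3), payoffs (6, 5).
If Novax leads: Labs Inc.'s best replies are R0→High, R1→Low, R2→Low, R3→Med; Novax's induced payoffs -1, 0, 5, -3; outcome (Low, R2), payoffs (5, 5).
Labs Inc. gets 6 moving first and 5 moving second, so Labs Inc. prefers to move first.

first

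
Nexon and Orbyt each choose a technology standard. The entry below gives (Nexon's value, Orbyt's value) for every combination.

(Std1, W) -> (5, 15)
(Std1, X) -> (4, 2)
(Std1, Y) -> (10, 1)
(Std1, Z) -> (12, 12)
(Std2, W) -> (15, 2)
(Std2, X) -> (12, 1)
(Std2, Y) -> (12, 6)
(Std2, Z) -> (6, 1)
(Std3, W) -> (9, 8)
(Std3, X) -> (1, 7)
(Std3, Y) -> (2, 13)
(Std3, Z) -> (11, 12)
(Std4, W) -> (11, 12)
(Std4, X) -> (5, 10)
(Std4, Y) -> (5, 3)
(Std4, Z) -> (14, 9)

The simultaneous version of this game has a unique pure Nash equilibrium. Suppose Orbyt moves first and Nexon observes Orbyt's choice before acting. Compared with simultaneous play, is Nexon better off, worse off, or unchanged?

better off

Work backward from Nexon's decision.
- W: BR = Std2, leader payoff 2.
- X: BR = Std2, leader payoff 1.
- Y: BR = Std2, leader payoff 6.
- Z: BR = Std4, leader payoff 9.
Orbyt's induced payoffs are 2, 1, 6, 9, so Orbyt commits to Z. Subgame-perfect outcome: (Std4, Z) with payoffs (14, 9).
Now find the simultaneous Nash equilibrium.
Nexon's best replies: W→Std2; X→Std2; Y→Std2; Z→Std4.
Orbyt's best replies: Std1→W; Std2→Y; Std3→Y; Std4→W.
Only (Std2, Y) has each player best-responding; Nash payoffs (12, 6).
Nexon earns 14 sequentially versus 12 at the Nash outcome: better off.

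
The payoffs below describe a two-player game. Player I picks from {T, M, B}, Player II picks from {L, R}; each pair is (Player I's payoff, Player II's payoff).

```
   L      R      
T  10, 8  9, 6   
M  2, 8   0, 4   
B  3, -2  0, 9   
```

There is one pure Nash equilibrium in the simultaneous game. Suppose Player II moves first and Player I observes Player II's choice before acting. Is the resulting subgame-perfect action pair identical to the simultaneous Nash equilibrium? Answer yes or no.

Solve by backward induction (Player II leads).
- L → Player I plays T (best of 10, 2, 3); Player II gets 8.
- R → Player I plays T (best of 9, 0, 0); Player II gets 6.
Maximizing over 8, 6, Player II chooses L. Subgame-perfect outcome: (T, L) with payoffs (10, 8).
For the simultaneous game, intersect best replies.
Player I's best replies: L→T; R→T.
Player II's best replies: T→L; M→L; B→R.
Only (T, L) has each player best-responding; Nash payoffs (10, 8).
Sequential outcome (T, L) coincides with the Nash profile (T, L).

yes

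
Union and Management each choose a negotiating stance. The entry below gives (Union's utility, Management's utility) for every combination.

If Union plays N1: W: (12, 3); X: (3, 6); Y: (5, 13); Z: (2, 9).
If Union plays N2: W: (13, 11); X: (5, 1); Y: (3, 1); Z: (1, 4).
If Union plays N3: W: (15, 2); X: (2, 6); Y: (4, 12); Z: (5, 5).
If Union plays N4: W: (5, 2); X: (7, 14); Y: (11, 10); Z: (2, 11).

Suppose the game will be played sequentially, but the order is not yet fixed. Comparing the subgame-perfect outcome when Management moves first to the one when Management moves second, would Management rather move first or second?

If Union leads: Management's best replies are N1→Y, N2→W, N3→Y, N4→X; Union's induced payoffs 5, 13, 4, 7; outcome (N2, W), payoffs (13, 11).
If Management leads: Union's best replies are W→N3, X→N4, Y→N4, Z→N3; Management's induced payoffs 2, 14, 10, 5; outcome (N4, X), payoffs (7, 14).
Management gets 14 moving first and 11 moving second, so Management prefers to move first.

first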